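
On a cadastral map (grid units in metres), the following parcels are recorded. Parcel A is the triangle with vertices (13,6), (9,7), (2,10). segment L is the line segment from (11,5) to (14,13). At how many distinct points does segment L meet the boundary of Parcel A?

2

The segment meets the boundary at (11.57,6.52), (11.514,6.371).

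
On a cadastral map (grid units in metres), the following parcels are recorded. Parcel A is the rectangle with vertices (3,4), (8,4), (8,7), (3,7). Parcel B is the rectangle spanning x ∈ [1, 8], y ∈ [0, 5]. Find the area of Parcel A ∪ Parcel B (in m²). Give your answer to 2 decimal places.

By inclusion–exclusion:
Individual areas: |Parcel A| = 15, |Parcel B| = 35.
|Parcel A∩Parcel B|: x∈[3,8], y∈[4,5] → 5·1 = 5.
|Parcel A ∪ Parcel B| = 50 − 5 = 45.00.

45.00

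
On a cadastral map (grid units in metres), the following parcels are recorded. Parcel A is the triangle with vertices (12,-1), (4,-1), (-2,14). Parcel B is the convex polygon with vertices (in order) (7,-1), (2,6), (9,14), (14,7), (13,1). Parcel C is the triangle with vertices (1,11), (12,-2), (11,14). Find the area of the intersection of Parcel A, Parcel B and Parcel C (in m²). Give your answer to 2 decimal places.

The intersection is the polygon with vertices (10.24,0.08), (3.643,7.877), (3.677,7.917), (10.814,0.271).
By the shoelace formula its area is 3.14.

3.14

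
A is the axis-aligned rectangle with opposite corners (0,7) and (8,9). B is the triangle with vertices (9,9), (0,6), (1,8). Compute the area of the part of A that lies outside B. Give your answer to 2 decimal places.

9.85

|A| = 16, |A∩B| = 6.1458.
|A ∖ B| = |A| − |A∩B| = 16 − 6.1458 = 9.85.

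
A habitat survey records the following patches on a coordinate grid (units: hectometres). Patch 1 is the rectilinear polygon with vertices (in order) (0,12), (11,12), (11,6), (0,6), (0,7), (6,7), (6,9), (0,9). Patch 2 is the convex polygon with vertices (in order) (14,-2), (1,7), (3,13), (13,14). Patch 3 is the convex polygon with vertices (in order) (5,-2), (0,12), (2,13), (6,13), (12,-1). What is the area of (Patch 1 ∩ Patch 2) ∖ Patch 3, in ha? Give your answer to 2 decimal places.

|Patch 1 ∩ Patch 2| = 45.7778.
|(Patch 1 ∩ Patch 2) ∩ Patch 3| = 25.7796.
|(Patch 1 ∩ Patch 2) ∖ Patch 3| = 45.7778 − 25.7796 = 20.00.

20.00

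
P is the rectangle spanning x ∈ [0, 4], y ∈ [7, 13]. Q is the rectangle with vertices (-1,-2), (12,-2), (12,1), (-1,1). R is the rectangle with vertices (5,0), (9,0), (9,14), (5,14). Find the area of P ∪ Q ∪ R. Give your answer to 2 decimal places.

115.00

By inclusion–exclusion:
Individual areas: |P| = 24, |Q| = 39, |R| = 56.
|P∩Q| = 0 (no overlap).
|P∩R| = 0 (no overlap).
|Q∩R|: x∈[5,9], y∈[0,1] → 4·1 = 4.
|P∩Q∩R| = 0.
|P ∪ Q ∪ R| = 119 − 4 + 0 = 115.00.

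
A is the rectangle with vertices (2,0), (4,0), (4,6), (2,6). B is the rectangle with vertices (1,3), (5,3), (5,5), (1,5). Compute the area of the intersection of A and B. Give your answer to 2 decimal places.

4.00

|A∩B|: x∈[2,4], y∈[3,5] → 2·2 = 4.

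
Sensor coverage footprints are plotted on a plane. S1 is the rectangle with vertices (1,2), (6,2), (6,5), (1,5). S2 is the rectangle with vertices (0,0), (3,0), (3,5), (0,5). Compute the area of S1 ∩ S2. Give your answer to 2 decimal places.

|S1∩S2|: x∈[1,3], y∈[2,5] → 2·3 = 6.

6.00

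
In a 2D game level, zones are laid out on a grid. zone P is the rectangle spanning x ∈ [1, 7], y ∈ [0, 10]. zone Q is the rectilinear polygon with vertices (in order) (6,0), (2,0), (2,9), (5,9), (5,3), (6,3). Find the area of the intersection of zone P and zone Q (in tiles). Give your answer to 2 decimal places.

The intersection is the polygon with vertices (2,0), (2,9), (5,9), (5,3), (6,3), (6,0).
By the shoelace formula its area is 30.00.

30.00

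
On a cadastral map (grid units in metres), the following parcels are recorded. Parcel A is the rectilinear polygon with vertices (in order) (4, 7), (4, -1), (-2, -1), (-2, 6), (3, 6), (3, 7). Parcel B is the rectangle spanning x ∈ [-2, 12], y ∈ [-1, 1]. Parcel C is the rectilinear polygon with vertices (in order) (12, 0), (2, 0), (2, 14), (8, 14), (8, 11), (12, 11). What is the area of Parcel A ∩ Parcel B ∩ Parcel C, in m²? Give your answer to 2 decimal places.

2.00

The intersection is the polygon with vertices (4,1), (4,0), (2,0), (2,1).
By the shoelace formula its area is 2.00.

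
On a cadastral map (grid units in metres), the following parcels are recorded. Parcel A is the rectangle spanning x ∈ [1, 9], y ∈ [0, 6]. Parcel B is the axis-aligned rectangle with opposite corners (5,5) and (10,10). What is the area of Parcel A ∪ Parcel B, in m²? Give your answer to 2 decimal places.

By inclusion–exclusion:
Individual areas: |Parcel A| = 48, |Parcel B| = 25.
|Parcel A∩Parcel B|: x∈[5,9], y∈[5,6] → 4·1 = 4.
|Parcel A ∪ Parcel B| = 73 − 4 = 69.00.

69.00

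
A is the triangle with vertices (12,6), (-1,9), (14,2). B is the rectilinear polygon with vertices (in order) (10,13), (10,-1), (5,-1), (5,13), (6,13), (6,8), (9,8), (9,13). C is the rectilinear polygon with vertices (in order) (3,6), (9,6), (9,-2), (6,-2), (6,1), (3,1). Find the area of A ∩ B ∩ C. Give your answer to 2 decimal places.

2.98

The intersection is the polygon with vertices (5.429,6), (9,6), (9,4.333).
By the shoelace formula its area is 2.98.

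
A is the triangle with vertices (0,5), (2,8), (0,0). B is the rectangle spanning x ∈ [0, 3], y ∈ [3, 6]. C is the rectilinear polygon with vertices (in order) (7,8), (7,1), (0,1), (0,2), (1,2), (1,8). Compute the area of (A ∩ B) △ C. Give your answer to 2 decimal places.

45.04

|A ∩ B| = 3.0417.
|(A ∩ B) ∩ C| = 0.5.
|(A ∩ B) △ C| = 3.0417 + 43 − 1 = 45.04.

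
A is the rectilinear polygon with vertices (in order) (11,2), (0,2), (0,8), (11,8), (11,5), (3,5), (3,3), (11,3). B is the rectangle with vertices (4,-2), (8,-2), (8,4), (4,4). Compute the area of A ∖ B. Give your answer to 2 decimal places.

|A| = 50, |A∩B| = 4.
|A ∖ B| = |A| − |A∩B| = 50 − 4 = 46.00.

46.00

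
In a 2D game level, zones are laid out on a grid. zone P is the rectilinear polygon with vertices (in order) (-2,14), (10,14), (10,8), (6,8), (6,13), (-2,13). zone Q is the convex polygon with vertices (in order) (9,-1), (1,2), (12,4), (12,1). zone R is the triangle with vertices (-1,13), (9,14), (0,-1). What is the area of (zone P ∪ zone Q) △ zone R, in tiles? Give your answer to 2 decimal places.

112.17

|zone P ∪ zone Q| = 61.
|(zone P ∪ zone Q) ∩ zone R| = 9.6633.
|(zone P ∪ zone Q) △ zone R| = 61 + 70.5 − 19.3265 = 112.17.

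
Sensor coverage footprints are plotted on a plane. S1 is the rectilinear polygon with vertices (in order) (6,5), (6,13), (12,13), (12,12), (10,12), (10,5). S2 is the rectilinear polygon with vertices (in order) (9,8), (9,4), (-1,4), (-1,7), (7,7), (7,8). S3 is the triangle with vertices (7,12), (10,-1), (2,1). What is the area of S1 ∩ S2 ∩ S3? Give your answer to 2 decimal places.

The intersection is the polygon with vertices (7,7), (7,8), (7.923,8), (8.615,5), (6,5), (6,7).
By the shoelace formula its area is 5.81.

5.81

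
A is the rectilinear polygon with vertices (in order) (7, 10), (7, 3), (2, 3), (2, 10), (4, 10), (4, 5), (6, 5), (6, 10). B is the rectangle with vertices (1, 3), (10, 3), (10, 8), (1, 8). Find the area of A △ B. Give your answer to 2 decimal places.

32.00

|A| = 25, |B| = 45, |A∩B| = 19.
|A △ B| = |A| + |B| − 2·|A∩B| = 25 + 45 − 38 = 32.00.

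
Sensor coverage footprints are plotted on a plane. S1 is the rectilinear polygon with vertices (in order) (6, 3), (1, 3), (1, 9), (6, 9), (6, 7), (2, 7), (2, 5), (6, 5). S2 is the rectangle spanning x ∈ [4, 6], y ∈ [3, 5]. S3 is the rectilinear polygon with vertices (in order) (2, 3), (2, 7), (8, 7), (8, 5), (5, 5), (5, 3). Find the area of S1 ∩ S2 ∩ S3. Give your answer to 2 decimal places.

2.00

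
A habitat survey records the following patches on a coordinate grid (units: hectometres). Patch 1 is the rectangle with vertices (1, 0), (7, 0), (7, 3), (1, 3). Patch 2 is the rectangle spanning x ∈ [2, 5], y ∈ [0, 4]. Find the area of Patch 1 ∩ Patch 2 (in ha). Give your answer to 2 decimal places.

|Patch 1∩Patch 2|: x∈[2,5], y∈[0,3] → 3·3 = 9.

9.00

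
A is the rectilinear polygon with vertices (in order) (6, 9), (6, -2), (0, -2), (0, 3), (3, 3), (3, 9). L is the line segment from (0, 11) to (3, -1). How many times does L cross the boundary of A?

1

The segment meets the boundary at (2,3).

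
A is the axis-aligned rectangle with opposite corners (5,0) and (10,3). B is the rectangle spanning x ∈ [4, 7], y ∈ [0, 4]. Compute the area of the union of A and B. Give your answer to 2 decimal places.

By inclusion–exclusion:
Individual areas: |A| = 15, |B| = 12.
|A∩B|: x∈[5,7], y∈[0,3] → 2·3 = 6.
|A ∪ B| = 27 − 6 = 21.00.

21.00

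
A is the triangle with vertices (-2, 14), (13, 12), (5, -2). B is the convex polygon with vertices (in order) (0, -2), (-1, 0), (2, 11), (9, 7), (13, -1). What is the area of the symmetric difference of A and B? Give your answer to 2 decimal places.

|A| = 113, |B| = 112, |A∩B| = 56.3418.
|A △ B| = |A| + |B| − 2·|A∩B| = 113 + 112 − 112.6836 = 112.32.

112.32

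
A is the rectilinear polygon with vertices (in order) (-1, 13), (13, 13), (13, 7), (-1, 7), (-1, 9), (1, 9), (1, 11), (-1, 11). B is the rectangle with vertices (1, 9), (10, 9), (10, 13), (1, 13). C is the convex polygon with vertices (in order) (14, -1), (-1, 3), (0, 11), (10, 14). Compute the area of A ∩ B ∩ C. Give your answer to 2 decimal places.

The intersection is the polygon with vertices (10,9), (1,9), (1,11), (1,11.3), (6.667,13), (10,13).
By the shoelace formula its area is 31.18.

31.18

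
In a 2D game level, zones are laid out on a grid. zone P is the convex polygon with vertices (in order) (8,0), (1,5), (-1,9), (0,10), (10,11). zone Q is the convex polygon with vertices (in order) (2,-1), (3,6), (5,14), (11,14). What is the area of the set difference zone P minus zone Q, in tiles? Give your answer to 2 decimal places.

46.14

|zone P| = 72, |zone P∩zone Q| = 25.8572.
|zone P ∖ zone Q| = |zone P| − |zone P∩zone Q| = 72 − 25.8572 = 46.14.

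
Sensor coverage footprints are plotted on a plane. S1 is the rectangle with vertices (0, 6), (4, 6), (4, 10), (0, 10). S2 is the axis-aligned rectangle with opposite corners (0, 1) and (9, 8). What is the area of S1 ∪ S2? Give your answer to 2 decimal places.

71.00

By inclusion–exclusion:
Individual areas: |S1| = 16, |S2| = 63.
|S1∩S2|: x∈[0,4], y∈[6,8] → 4·2 = 8.
|S1 ∪ S2| = 79 − 8 = 71.00.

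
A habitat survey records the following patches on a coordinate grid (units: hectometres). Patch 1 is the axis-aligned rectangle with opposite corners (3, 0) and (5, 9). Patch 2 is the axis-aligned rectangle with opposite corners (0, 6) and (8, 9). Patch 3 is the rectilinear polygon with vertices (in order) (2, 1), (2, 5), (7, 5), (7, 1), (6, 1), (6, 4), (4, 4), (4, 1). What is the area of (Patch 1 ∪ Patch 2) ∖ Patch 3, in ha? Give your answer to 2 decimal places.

31.00

|Patch 1 ∪ Patch 2| = 36.
|(Patch 1 ∪ Patch 2) ∩ Patch 3| = 5.
|(Patch 1 ∪ Patch 2) ∖ Patch 3| = 36 − 5 = 31.00.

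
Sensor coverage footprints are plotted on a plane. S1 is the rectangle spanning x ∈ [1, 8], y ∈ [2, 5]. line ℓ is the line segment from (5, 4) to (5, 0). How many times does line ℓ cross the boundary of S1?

The segment meets the boundary at (5,2).

1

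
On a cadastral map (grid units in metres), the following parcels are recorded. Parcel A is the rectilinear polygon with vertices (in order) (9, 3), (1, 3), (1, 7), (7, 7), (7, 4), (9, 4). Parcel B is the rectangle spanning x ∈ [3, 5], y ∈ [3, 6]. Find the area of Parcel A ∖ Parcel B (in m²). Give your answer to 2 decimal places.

|Parcel A| = 26, |Parcel A∩Parcel B| = 6.
|Parcel A ∖ Parcel B| = |Parcel A| − |Parcel A∩Parcel B| = 26 − 6 = 20.00.

20.00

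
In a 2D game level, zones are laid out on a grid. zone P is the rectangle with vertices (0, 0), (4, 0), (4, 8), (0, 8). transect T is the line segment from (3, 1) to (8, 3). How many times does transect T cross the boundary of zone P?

The segment meets the boundary at (4,1.4).

1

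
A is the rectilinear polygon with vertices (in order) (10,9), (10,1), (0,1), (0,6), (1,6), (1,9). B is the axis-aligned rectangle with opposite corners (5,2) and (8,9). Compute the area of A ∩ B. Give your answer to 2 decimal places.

21.00

The intersection is the polygon with vertices (8,9), (8,2), (5,2), (5,9).
By the shoelace formula its area is 21.00.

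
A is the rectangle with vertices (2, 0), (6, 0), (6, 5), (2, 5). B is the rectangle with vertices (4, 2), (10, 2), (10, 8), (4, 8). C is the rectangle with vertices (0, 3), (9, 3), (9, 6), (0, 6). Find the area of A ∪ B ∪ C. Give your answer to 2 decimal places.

By inclusion–exclusion:
Individual areas: |A| = 20, |B| = 36, |C| = 27.
|A∩B|: x∈[4,6], y∈[2,5] → 2·3 = 6.
|A∩C|: x∈[2,6], y∈[3,5] → 4·2 = 8.
|B∩C|: x∈[4,9], y∈[3,6] → 5·3 = 15.
|A∩B∩C| = 4.
|A ∪ B ∪ C| = 83 − 29 + 4 = 58.00.

58.00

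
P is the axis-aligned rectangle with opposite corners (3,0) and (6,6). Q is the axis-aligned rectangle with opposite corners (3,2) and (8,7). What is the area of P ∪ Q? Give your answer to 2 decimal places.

31.00

By inclusion–exclusion:
Individual areas: |P| = 18, |Q| = 25.
|P∩Q|: x∈[3,6], y∈[2,6] → 3·4 = 12.
|P ∪ Q| = 43 − 12 = 31.00.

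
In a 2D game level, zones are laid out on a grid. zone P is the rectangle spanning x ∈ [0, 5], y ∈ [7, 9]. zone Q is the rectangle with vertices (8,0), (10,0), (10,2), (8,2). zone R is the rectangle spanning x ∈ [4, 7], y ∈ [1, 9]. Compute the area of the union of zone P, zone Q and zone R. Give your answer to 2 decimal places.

By inclusion–exclusion:
Individual areas: |zone P| = 10, |zone Q| = 4, |zone R| = 24.
|zone P∩zone Q| = 0 (no overlap).
|zone P∩zone R|: x∈[4,5], y∈[7,9] → 1·2 = 2.
|zone Q∩zone R| = 0 (no overlap).
|zone P∩zone Q∩zone R| = 0.
|zone P ∪ zone Q ∪ zone R| = 38 − 2 + 0 = 36.00.

36.00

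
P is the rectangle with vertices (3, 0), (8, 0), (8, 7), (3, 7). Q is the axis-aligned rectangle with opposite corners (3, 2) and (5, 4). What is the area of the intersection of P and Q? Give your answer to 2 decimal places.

4.00

|P∩Q|: x∈[3,5], y∈[2,4] → 2·2 = 4.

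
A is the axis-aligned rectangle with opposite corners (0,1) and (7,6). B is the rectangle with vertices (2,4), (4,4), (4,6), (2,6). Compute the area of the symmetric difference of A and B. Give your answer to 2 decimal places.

31.00

|A∩B|: x∈[2,4], y∈[4,6] → 2·2 = 4.
|A △ B| = |A| + |B| − 2·|A∩B| = 35 + 4 − 8 = 31.00.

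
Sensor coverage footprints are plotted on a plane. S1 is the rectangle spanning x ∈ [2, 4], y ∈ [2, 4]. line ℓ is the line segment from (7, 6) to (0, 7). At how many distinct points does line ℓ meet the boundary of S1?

The segment lies entirely outside S1 and never meets its boundary.

0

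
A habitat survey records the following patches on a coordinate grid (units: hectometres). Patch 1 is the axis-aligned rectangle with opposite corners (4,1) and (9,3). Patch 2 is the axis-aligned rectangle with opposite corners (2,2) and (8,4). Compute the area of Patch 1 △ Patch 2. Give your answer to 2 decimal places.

|Patch 1∩Patch 2|: x∈[4,8], y∈[2,3] → 4·1 = 4.
|Patch 1 △ Patch 2| = |Patch 1| + |Patch 2| − 2·|Patch 1∩Patch 2| = 10 + 12 − 8 = 14.00.

14.00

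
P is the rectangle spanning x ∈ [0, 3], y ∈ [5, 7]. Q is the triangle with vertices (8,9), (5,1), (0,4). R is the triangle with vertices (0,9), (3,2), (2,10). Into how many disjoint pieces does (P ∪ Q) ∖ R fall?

2

(P ∪ Q) ∖ R splits into 2 disjoint pieces (area 5.5544, area 20.5473).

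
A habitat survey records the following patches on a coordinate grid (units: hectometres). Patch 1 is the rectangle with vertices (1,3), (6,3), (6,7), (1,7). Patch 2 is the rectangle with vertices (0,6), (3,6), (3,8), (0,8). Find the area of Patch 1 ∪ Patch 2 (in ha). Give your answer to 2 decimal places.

By inclusion–exclusion:
Individual areas: |Patch 1| = 20, |Patch 2| = 6.
|Patch 1∩Patch 2|: x∈[1,3], y∈[6,7] → 2·1 = 2.
|Patch 1 ∪ Patch 2| = 26 − 2 = 24.00.

24.00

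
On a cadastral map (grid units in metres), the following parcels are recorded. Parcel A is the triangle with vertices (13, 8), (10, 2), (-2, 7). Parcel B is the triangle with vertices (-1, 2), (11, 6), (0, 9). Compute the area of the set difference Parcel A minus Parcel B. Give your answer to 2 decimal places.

21.47

|Parcel A| = 43.5, |Parcel A∩Parcel B| = 22.027.
|Parcel A ∖ Parcel B| = |Parcel A| − |Parcel A∩Parcel B| = 43.5 − 22.027 = 21.47.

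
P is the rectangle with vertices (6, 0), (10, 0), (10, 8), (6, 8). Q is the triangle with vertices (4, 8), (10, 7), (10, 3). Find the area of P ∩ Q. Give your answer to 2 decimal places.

10.67

The intersection is the polygon with vertices (10,3), (6,6.333), (6,7.667), (10,7).
By the shoelace formula its area is 10.67.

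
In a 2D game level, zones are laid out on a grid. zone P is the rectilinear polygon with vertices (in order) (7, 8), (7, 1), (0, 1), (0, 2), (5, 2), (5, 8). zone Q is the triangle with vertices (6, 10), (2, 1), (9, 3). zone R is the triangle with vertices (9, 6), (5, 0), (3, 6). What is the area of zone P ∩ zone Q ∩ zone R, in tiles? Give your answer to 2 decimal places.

7.72

The intersection is the polygon with vertices (4.435,1.696), (4.333,2), (5,2), (5,6), (7,6), (7,3), (6.529,2.294).
By the shoelace formula its area is 7.72.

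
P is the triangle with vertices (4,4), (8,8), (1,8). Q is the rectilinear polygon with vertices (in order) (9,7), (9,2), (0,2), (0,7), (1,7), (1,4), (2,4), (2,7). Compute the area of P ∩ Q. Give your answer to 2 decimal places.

7.83

The intersection is the polygon with vertices (4,4), (2,6.667), (2,7), (7,7).
By the shoelace formula its area is 7.83.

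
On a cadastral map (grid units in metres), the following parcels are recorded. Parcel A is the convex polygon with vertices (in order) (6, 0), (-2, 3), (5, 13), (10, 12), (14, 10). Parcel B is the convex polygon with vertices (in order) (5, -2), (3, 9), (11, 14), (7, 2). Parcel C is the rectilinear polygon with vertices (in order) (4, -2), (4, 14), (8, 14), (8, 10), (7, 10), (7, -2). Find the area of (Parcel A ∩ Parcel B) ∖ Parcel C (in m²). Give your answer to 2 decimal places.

|Parcel A ∩ Parcel B| = 49.0717.
|(Parcel A ∩ Parcel B) ∩ Parcel C| = 31.0122.
|(Parcel A ∩ Parcel B) ∖ Parcel C| = 49.0717 − 31.0122 = 18.06.

18.06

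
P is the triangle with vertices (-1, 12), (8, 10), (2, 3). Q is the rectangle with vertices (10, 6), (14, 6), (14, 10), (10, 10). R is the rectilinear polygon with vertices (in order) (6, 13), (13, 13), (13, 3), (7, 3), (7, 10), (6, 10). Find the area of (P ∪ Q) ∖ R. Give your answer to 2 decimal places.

40.47

|P ∪ Q| = 53.5.
|(P ∪ Q) ∩ R| = 13.0278.
|(P ∪ Q) ∖ R| = 53.5 − 13.0278 = 40.47.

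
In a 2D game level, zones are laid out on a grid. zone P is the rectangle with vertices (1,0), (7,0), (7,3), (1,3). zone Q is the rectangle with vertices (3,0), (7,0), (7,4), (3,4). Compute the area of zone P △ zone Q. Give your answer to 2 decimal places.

|zone P∩zone Q|: x∈[3,7], y∈[0,3] → 4·3 = 12.
|zone P △ zone Q| = |zone P| + |zone Q| − 2·|zone P∩zone Q| = 18 + 16 − 24 = 10.00.

10.00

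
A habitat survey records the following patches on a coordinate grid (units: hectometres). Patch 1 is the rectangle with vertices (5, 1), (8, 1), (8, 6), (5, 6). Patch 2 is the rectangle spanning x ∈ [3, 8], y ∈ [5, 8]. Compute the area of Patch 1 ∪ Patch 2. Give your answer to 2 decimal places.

27.00

By inclusion–exclusion:
Individual areas: |Patch 1| = 15, |Patch 2| = 15.
|Patch 1∩Patch 2|: x∈[5,8], y∈[5,6] → 3·1 = 3.
|Patch 1 ∪ Patch 2| = 30 − 3 = 27.00.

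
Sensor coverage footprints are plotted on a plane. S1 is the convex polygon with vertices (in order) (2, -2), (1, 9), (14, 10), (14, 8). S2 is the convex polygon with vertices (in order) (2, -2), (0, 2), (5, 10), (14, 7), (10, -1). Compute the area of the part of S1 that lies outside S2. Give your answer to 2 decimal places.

|S1| = 84, |S1∩S2| = 65.0442.
|S1 ∖ S2| = |S1| − |S1∩S2| = 84 − 65.0442 = 18.96.

18.96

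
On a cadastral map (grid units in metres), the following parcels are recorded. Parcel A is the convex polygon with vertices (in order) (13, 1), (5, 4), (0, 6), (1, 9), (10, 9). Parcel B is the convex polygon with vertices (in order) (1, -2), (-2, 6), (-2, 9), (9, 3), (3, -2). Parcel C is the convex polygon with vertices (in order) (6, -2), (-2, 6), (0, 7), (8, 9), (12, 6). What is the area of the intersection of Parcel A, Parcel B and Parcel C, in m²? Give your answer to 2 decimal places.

The intersection is the polygon with vertices (0,6), (0.364,7.091), (1.143,7.286), (9,3), (8.586,2.655), (5,4).
By the shoelace formula its area is 10.29.

10.29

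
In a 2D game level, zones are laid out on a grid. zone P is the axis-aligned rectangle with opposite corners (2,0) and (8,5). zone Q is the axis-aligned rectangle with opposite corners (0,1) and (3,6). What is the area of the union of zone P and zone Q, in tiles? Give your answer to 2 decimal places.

By inclusion–exclusion:
Individual areas: |zone P| = 30, |zone Q| = 15.
|zone P∩zone Q|: x∈[2,3], y∈[1,5] → 1·4 = 4.
|zone P ∪ zone Q| = 45 − 4 = 41.00.

41.00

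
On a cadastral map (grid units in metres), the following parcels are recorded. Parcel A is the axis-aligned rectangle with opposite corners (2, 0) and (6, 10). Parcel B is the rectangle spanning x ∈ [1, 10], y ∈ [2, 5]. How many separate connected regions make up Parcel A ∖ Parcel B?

2

Parcel A ∖ Parcel B splits into 2 disjoint pieces (area 8, area 20).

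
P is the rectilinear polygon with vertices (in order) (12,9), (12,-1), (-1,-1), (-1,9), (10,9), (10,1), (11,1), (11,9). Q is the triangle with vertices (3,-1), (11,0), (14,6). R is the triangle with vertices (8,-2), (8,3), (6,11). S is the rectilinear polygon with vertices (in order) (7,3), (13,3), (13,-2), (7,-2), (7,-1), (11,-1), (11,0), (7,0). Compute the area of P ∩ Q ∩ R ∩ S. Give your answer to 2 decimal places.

0.92

The intersection is the polygon with vertices (7.414,1.809), (8,2.182), (8,0), (7.692,0).
By the shoelace formula its area is 0.92.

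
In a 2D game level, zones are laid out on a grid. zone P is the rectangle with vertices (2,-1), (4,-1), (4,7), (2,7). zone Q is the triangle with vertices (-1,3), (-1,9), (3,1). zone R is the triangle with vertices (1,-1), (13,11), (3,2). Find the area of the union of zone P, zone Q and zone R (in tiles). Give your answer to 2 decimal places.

By inclusion–exclusion:
Individual areas: |zone P| = 16, |zone Q| = 12, |zone R| = 6.
|zone P∩zone Q| = 0.75.
|zone P∩zone R| = 1.7.
|zone Q∩zone R| = 0.1071.
|zone P∩zone Q∩zone R| = 0.1071.
|zone P ∪ zone Q ∪ zone R| = 34 − 2.5571 + 0.1071 = 31.55.

31.55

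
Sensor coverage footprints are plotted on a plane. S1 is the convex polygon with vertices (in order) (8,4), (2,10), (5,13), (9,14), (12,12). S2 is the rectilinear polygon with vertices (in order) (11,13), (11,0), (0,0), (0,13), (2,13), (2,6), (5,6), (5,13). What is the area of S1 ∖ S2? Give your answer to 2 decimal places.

13.08

|S1| = 53.5, |S1∩S2| = 40.4167.
|S1 ∖ S2| = |S1| − |S1∩S2| = 53.5 − 40.4167 = 13.08.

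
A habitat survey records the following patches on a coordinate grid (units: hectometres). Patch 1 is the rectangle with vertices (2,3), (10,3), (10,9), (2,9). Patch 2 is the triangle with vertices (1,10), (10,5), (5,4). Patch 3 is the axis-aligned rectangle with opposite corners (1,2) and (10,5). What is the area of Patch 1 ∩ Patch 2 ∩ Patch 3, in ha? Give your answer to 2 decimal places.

The intersection is the polygon with vertices (5,4), (4.333,5), (10,5).
By the shoelace formula its area is 2.83.

2.83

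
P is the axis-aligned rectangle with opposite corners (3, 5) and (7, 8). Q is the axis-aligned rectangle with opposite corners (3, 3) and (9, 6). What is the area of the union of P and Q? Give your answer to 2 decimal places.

By inclusion–exclusion:
Individual areas: |P| = 12, |Q| = 18.
|P∩Q|: x∈[3,7], y∈[5,6] → 4·1 = 4.
|P ∪ Q| = 30 − 4 = 26.00.

26.00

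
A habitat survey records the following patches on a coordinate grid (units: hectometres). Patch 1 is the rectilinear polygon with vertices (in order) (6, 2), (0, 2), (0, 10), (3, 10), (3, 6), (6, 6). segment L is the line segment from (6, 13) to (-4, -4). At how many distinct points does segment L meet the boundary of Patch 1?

2

The segment meets the boundary at (0,2.8), (3,7.9).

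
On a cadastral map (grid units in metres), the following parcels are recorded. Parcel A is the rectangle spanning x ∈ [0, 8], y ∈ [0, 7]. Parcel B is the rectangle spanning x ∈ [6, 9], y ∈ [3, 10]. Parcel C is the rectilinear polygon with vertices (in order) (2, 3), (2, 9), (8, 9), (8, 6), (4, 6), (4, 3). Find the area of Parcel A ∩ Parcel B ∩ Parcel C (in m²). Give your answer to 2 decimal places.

2.00

The intersection is the polygon with vertices (8,6), (6,6), (6,7), (8,7).
By the shoelace formula its area is 2.00.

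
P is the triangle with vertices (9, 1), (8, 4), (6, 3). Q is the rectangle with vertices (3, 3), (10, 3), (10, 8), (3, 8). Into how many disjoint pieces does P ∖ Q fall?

P ∖ Q is a single connected region.

1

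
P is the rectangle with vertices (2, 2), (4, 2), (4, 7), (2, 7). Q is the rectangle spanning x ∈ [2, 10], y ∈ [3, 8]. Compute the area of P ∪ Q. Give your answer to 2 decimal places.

By inclusion–exclusion:
Individual areas: |P| = 10, |Q| = 40.
|P∩Q|: x∈[2,4], y∈[3,7] → 2·4 = 8.
|P ∪ Q| = 50 − 8 = 42.00.

42.00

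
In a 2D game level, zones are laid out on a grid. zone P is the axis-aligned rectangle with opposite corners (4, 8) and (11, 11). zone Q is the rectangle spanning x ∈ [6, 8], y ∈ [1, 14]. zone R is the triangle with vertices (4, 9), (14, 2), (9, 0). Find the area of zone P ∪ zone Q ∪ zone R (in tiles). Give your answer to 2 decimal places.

61.46

By inclusion–exclusion:
Individual areas: |zone P| = 21, |zone Q| = 26, |zone R| = 27.5.
|zone P∩zone Q|: x∈[6,8], y∈[8,11] → 2·3 = 6.
|zone P∩zone R| = 0.4365.
|zone Q∩zone R| = 6.6.
|zone P∩zone Q∩zone R| = 0.
|zone P ∪ zone Q ∪ zone R| = 74.5 − 13.0365 + 0 = 61.46.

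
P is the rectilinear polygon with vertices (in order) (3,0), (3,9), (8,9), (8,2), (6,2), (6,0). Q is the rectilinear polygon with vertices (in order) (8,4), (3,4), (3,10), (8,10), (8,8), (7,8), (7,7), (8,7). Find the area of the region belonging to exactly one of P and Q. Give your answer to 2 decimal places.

22.00

|P| = 41, |Q| = 29, |P∩Q| = 24.
|P △ Q| = |P| + |Q| − 2·|P∩Q| = 41 + 29 − 48 = 22.00.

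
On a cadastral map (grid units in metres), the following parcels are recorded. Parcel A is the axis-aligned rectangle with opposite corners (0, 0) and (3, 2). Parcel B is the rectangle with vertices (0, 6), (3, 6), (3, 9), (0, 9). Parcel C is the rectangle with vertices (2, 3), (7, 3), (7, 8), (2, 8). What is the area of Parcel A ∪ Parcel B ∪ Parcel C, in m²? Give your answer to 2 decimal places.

38.00

By inclusion–exclusion:
Individual areas: |Parcel A| = 6, |Parcel B| = 9, |Parcel C| = 25.
|Parcel A∩Parcel B| = 0 (no overlap).
|Parcel A∩Parcel C| = 0 (no overlap).
|Parcel B∩Parcel C|: x∈[2,3], y∈[6,8] → 1·2 = 2.
|Parcel A∩Parcel B∩Parcel C| = 0.
|Parcel A ∪ Parcel B ∪ Parcel C| = 40 − 2 + 0 = 38.00.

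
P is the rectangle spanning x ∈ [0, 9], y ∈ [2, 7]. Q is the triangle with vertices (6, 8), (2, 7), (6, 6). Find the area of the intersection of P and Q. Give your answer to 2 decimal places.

The intersection is the polygon with vertices (6,7), (6,6), (2,7).
By the shoelace formula its area is 2.00.

2.00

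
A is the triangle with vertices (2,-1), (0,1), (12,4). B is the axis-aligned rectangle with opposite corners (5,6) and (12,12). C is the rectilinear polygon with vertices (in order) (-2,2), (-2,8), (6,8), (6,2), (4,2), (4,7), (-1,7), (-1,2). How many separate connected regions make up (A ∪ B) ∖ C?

2

(A ∪ B) ∖ C splits into 2 disjoint pieces (area 14.5, area 40).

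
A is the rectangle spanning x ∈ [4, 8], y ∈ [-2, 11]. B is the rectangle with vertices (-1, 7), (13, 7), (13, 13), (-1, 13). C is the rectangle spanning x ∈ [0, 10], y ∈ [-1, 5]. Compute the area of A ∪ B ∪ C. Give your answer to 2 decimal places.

By inclusion–exclusion:
Individual areas: |A| = 52, |B| = 84, |C| = 60.
|A∩B|: x∈[4,8], y∈[7,11] → 4·4 = 16.
|A∩C|: x∈[4,8], y∈[-1,5] → 4·6 = 24.
|B∩C| = 0 (no overlap).
|A∩B∩C| = 0.
|A ∪ B ∪ C| = 196 − 40 + 0 = 156.00.

156.00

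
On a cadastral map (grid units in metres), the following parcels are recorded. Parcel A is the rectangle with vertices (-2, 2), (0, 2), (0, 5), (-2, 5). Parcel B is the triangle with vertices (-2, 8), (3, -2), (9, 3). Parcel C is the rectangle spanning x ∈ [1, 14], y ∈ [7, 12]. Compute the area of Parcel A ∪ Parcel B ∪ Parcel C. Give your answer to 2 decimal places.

By inclusion–exclusion:
Individual areas: |Parcel A| = 6, |Parcel B| = 42.5, |Parcel C| = 65.
|Parcel A∩Parcel B| = 0.25.
|Parcel A∩Parcel C| = 0 (no overlap).
|Parcel B∩Parcel C| = 0.
|Parcel A∩Parcel B∩Parcel C| = 0.
|Parcel A ∪ Parcel B ∪ Parcel C| = 113.5 − 0.25 + 0 = 113.25.

113.25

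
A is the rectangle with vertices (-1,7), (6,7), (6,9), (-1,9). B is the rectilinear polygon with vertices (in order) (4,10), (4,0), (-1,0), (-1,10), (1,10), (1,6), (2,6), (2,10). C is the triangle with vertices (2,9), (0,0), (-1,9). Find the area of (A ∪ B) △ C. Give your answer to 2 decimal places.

39.39

|A ∪ B| = 52.
|(A ∪ B) ∩ C| = 13.0556.
|(A ∪ B) △ C| = 52 + 13.5 − 26.1111 = 39.39.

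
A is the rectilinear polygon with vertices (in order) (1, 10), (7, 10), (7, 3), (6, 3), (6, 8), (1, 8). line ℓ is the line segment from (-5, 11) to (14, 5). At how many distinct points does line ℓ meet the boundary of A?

4

The segment meets the boundary at (6,7.526), (4.5,8), (1,9.105), (7,7.211).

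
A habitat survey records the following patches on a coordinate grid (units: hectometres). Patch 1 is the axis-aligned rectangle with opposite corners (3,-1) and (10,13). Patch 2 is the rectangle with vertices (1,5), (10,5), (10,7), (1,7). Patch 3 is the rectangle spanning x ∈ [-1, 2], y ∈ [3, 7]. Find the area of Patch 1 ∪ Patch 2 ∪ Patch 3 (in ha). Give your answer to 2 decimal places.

112.00

By inclusion–exclusion:
Individual areas: |Patch 1| = 98, |Patch 2| = 18, |Patch 3| = 12.
|Patch 1∩Patch 2|: x∈[3,10], y∈[5,7] → 7·2 = 14.
|Patch 1∩Patch 3| = 0 (no overlap).
|Patch 2∩Patch 3|: x∈[1,2], y∈[5,7] → 1·2 = 2.
|Patch 1∩Patch 2∩Patch 3| = 0.
|Patch 1 ∪ Patch 2 ∪ Patch 3| = 128 − 16 + 0 = 112.00.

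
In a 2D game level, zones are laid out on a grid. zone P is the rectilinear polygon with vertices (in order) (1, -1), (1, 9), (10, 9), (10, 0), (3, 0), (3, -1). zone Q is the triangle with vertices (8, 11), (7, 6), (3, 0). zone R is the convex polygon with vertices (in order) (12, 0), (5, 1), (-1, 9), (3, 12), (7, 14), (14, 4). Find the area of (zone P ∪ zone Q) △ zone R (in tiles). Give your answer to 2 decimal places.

|zone P ∪ zone Q| = 83.5091.
|(zone P ∪ zone Q) ∩ zone R| = 63.6281.
|(zone P ∪ zone Q) △ zone R| = 83.5091 + 119.5 − 127.2563 = 75.75.

75.75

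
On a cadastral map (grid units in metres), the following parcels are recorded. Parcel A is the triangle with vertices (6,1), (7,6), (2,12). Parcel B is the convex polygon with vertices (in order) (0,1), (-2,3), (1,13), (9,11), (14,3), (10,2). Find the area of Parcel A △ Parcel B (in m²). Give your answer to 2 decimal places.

110.70

|Parcel A| = 15.5, |Parcel B| = 126, |Parcel A∩Parcel B| = 15.4001.
|Parcel A △ Parcel B| = |Parcel A| + |Parcel B| − 2·|Parcel A∩Parcel B| = 15.5 + 126 − 30.8002 = 110.70.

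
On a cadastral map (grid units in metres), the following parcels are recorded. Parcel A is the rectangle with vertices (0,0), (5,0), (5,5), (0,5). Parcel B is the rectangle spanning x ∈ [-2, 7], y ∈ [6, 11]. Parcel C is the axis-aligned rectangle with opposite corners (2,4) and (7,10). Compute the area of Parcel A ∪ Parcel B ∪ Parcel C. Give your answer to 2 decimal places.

77.00

By inclusion–exclusion:
Individual areas: |Parcel A| = 25, |Parcel B| = 45, |Parcel C| = 30.
|Parcel A∩Parcel B| = 0 (no overlap).
|Parcel A∩Parcel C|: x∈[2,5], y∈[4,5] → 3·1 = 3.
|Parcel B∩Parcel C|: x∈[2,7], y∈[6,10] → 5·4 = 20.
|Parcel A∩Parcel B∩Parcel C| = 0.
|Parcel A ∪ Parcel B ∪ Parcel C| = 100 − 23 + 0 = 77.00.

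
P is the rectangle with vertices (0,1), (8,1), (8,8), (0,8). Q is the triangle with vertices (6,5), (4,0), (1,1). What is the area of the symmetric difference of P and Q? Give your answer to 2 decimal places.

|P| = 56, |Q| = 8.5, |P∩Q| = 6.8.
|P △ Q| = |P| + |Q| − 2·|P∩Q| = 56 + 8.5 − 13.6 = 50.90.

50.90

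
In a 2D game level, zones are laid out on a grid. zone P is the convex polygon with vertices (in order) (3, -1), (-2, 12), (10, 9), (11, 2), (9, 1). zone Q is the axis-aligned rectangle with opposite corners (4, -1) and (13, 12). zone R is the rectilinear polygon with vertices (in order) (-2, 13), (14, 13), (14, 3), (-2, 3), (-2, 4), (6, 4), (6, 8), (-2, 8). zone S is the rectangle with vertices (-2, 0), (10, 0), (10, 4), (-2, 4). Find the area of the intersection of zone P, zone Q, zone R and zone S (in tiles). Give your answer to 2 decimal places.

6.00

The intersection is the polygon with vertices (4,3), (4,4), (6,4), (10,4), (10,3).
By the shoelace formula its area is 6.00.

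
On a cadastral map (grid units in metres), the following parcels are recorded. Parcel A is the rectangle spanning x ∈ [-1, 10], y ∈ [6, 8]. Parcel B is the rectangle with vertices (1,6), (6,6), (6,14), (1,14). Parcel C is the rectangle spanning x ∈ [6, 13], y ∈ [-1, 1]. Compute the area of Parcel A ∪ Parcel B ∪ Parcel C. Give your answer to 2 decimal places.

66.00

By inclusion–exclusion:
Individual areas: |Parcel A| = 22, |Parcel B| = 40, |Parcel C| = 14.
|Parcel A∩Parcel B|: x∈[1,6], y∈[6,8] → 5·2 = 10.
|Parcel A∩Parcel C| = 0 (no overlap).
|Parcel B∩Parcel C| = 0 (no overlap).
|Parcel A∩Parcel B∩Parcel C| = 0.
|Parcel A ∪ Parcel B ∪ Parcel C| = 76 − 10 + 0 = 66.00.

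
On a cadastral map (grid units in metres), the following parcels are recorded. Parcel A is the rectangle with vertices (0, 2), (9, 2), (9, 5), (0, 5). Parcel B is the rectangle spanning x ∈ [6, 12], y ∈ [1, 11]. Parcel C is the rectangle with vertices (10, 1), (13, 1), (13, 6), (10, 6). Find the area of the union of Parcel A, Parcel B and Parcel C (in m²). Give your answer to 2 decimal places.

83.00

By inclusion–exclusion:
Individual areas: |Parcel A| = 27, |Parcel B| = 60, |Parcel C| = 15.
|Parcel A∩Parcel B|: x∈[6,9], y∈[2,5] → 3·3 = 9.
|Parcel A∩Parcel C| = 0 (no overlap).
|Parcel B∩Parcel C|: x∈[10,12], y∈[1,6] → 2·5 = 10.
|Parcel A∩Parcel B∩Parcel C| = 0.
|Parcel A ∪ Parcel B ∪ Parcel C| = 102 − 19 + 0 = 83.00.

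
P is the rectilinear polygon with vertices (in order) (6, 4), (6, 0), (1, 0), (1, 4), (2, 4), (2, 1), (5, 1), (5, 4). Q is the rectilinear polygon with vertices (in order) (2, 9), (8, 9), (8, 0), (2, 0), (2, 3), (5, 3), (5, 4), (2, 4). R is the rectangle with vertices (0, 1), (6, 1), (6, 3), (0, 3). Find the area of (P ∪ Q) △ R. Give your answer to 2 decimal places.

|P ∪ Q| = 55.
|(P ∪ Q) ∩ R| = 10.
|(P ∪ Q) △ R| = 55 + 12 − 20 = 47.00.

47.00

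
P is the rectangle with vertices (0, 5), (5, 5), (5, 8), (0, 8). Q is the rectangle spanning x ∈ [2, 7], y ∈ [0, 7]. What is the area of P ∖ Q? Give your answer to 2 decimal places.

|P∩Q|: x∈[2,5], y∈[5,7] → 3·2 = 6.
|P| = 15.
|P ∖ Q| = |P| − |P∩Q| = 15 − 6 = 9.00.

9.00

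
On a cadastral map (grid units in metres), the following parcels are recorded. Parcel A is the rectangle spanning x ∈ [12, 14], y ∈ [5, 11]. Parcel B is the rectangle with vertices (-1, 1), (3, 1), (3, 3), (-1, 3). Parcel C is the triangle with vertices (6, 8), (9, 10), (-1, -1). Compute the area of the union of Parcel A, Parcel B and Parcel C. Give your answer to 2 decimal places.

25.71

By inclusion–exclusion:
Individual areas: |Parcel A| = 12, |Parcel B| = 8, |Parcel C| = 6.5.
|Parcel A∩Parcel B| = 0 (no overlap).
|Parcel A∩Parcel C| = 0.
|Parcel B∩Parcel C| = 0.7879.
|Parcel A∩Parcel B∩Parcel C| = 0.
|Parcel A ∪ Parcel B ∪ Parcel C| = 26.5 − 0.7879 + 0 = 25.71.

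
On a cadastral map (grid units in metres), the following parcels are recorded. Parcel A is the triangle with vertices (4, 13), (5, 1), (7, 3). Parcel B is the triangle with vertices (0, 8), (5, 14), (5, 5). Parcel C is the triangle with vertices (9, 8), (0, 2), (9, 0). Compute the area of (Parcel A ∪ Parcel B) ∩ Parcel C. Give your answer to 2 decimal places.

7.06

The region (Parcel A ∪ Parcel B) ∩ Parcel C is the polygon with vertices (7,3), (5,1), (4.658,5.105), (6.083,6.056).
By the shoelace formula its area is 7.06.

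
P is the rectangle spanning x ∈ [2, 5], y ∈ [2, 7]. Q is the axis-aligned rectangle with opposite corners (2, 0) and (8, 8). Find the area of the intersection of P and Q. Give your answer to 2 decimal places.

|P∩Q|: x∈[2,5], y∈[2,7] → 3·5 = 15.

15.00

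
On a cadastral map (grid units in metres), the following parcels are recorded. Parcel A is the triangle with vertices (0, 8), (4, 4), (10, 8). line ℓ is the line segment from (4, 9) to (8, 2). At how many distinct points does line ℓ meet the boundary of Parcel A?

2

The segment meets the boundary at (6.069,5.379), (4.571,8).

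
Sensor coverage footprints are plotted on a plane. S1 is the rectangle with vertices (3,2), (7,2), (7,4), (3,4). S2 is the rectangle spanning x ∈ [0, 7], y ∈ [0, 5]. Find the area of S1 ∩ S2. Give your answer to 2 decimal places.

8.00

|S1∩S2|: x∈[3,7], y∈[2,4] → 4·2 = 8.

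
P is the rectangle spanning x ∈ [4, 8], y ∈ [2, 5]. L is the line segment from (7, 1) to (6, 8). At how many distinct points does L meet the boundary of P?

The segment meets the boundary at (6.429,5), (6.857,2).

2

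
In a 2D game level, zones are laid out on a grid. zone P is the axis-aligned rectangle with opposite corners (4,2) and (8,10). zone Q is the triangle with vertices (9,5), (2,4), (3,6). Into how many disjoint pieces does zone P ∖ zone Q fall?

2

zone P ∖ zone Q splits into 2 disjoint pieces (area 10.2857, area 18).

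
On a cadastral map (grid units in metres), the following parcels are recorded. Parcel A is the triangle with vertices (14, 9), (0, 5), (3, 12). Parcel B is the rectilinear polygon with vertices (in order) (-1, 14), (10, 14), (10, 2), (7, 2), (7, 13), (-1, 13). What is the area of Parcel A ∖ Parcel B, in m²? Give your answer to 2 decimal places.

33.79

|Parcel A| = 43, |Parcel A∩Parcel B| = 9.2143.
|Parcel A ∖ Parcel B| = |Parcel A| − |Parcel A∩Parcel B| = 43 − 9.2143 = 33.79.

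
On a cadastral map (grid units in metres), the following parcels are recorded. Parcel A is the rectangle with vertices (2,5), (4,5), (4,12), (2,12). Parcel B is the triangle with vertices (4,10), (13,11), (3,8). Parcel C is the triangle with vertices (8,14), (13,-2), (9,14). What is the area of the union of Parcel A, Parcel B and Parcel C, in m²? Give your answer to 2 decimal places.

29.18

By inclusion–exclusion:
Individual areas: |Parcel A| = 14, |Parcel B| = 8.5, |Parcel C| = 8.
|Parcel A∩Parcel B| = 0.85.
|Parcel A∩Parcel C| = 0.
|Parcel B∩Parcel C| = 0.4744.
|Parcel A∩Parcel B∩Parcel C| = 0.
|Parcel A ∪ Parcel B ∪ Parcel C| = 30.5 − 1.3244 + 0 = 29.18.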